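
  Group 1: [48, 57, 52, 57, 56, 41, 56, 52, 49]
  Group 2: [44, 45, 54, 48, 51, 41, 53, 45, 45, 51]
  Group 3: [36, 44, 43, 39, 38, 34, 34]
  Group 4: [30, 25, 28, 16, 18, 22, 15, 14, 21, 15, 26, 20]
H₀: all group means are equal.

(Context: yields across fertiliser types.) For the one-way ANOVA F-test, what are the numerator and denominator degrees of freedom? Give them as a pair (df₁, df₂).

degrees of freedom = [3, 34]

k = 4 groups, N = 38 total
df = (k−1, N−k) = (4−1, 38−4) = (3, 34)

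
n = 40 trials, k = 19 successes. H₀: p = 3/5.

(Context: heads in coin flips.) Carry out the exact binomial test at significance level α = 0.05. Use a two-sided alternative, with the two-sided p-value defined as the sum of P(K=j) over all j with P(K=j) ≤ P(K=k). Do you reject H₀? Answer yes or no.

Exact binomial: n=40, k=19, p₀=3/5=0.6000
P(X=j) = C(n,j)·p₀^j·(1−p₀)^(n−j); p = Σ P(X=j) over j with P(X=j) ≤ P(X=19)
p-value (two-sided) = 0.10957
At α=0.05: p ≥ α → fail to reject H₀

reject H₀: no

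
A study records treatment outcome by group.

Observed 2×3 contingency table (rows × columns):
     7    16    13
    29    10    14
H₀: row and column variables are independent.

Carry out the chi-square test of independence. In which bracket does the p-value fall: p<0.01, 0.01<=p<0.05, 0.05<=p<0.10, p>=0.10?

Row totals [36, 53], col totals [36, 26, 27], n=89
χ² = (7−14.56)²/14.56 + (16−10.52)²/10.52 + (13−10.92)²/10.92 + (29−21.44)²/21.44 + (10−15.48)²/15.48 + (14−16.08)²/16.08 = 12.0589
df = 2
p-value (upper-tail) = 0.00241
→ bracket: p<0.01

p-value bracket: p<0.01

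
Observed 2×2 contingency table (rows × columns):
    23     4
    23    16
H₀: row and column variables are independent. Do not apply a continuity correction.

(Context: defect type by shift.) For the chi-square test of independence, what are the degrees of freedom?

degrees of freedom = 1

df = (r−1)(c−1) = (2−1)·(2−1) = 1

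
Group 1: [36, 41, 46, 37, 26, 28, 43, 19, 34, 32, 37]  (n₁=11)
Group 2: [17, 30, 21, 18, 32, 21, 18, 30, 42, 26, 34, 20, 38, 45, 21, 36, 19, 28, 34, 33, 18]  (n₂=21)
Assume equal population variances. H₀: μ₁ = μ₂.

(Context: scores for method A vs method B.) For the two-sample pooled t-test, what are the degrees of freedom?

degrees of freedom = 30

df = n₁ + n₂ − 2 = 11 + 21 − 2 = 30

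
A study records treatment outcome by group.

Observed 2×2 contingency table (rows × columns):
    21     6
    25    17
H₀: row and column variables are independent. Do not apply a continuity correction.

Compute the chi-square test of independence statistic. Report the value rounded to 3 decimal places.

test statistic = 2.464

Row totals [27, 42], col totals [46, 23], n=69
χ² = (21−18.00)²/18.00 + (6−9.00)²/9.00 + (25−28.00)²/28.00 + (17−14.00)²/14.00 = 2.4643
df = 1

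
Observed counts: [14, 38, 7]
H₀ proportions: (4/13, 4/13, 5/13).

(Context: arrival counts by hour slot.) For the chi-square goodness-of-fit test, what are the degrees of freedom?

df = k − 1 = 3 − 1 = 2

degrees of freedom = 2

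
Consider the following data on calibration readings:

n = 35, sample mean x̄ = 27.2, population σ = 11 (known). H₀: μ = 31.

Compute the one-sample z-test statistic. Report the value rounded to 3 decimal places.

SE = σ/√n = 11/√35 = 1.8593
z = (x̄−μ₀)/SE = (27.2−31)/1.8593 = -2.0437

test statistic = -2.044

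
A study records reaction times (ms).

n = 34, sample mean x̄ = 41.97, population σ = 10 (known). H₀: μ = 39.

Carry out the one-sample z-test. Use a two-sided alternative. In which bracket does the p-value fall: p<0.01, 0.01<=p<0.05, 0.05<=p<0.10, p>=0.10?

SE = σ/√n = 10/√34 = 1.7150
z = (x̄−μ₀)/SE = (41.97−39)/1.7150 = 1.7318
p-value (two-sided) = 0.08331
→ bracket: 0.05<=p<0.10

p-value bracket: 0.05<=p<0.10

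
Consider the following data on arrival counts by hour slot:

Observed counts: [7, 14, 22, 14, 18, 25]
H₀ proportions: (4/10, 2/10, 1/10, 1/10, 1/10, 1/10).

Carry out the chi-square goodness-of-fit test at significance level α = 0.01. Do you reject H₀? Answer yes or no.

n = 100; E_i = n·p_i = [40.00, 20.00, 10.00, 10.00, 10.00, 10.00]
χ² = (7−40.00)²/40.00 + (14−20.00)²/20.00 + (22−10.00)²/10.00 + (14−10.00)²/10.00 + (18−10.00)²/10.00 + (25−10.00)²/10.00 = 73.9250
df = 5
p-value (upper-tail) = 0.00000
At α=0.01: p < α → reject H₀

reject H₀: yes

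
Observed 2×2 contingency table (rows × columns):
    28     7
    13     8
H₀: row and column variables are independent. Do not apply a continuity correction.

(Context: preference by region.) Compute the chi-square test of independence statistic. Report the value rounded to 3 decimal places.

Row totals [35, 21], col totals [41, 15], n=56
χ² = (28−25.62)²/25.62 + (7−9.38)²/9.38 + (13−15.38)²/15.38 + (8−5.62)²/5.62 = 2.1914
df = 1

test statistic = 2.191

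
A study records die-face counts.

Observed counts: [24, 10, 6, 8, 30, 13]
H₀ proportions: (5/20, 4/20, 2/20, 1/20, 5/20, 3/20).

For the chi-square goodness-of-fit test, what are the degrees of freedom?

degrees of freedom = 5

df = k − 1 = 6 − 1 = 5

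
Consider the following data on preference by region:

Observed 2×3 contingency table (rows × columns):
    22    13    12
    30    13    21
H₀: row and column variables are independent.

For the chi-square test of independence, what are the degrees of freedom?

degrees of freedom = 2

df = (r−1)(c−1) = (2−1)·(3−1) = 2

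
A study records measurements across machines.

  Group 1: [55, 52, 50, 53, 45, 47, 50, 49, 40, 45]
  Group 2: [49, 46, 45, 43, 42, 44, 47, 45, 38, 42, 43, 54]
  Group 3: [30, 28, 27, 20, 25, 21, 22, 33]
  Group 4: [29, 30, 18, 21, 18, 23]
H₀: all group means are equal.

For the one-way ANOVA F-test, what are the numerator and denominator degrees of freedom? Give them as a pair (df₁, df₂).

k = 4 groups, N = 36 total
df = (k−1, N−k) = (4−1, 36−4) = (3, 32)

degrees of freedom = [3, 32]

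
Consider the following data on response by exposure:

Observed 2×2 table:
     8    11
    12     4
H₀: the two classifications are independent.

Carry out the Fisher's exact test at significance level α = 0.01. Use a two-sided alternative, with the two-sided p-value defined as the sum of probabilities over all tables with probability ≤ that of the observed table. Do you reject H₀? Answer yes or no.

reject H₀: no

Margins: r₁=19, r₂=16, c₁=20, c₂=15, n=35
p_obs = C(19,8)·C(16,12)/C(35,20); sum pmf over tables with pmf ≤ p_obs
p-value (two-sided) = 0.08656
At α=0.01: p ≥ α → fail to reject H₀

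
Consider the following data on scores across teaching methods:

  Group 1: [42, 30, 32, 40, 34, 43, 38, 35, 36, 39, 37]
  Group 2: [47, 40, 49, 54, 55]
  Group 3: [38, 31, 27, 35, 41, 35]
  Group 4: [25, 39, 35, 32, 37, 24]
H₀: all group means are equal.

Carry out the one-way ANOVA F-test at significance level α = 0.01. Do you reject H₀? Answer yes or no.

reject H₀: yes

Group means [36.91, 49.00, 34.50, 32.00], grand mean 37.500
SSB = Σnᵢ(x̄ᵢ−x̄)² = 900.591; SSW = ΣΣ(x−x̄ᵢ)² = 628.409
MSB = 900.591/3 = 300.1970; MSW = 628.409/24 = 26.1837
F = MSB/MSW = 11.4650
df = (3, 24)
p-value (upper-tail) = 0.00007
At α=0.01: p < α → reject H₀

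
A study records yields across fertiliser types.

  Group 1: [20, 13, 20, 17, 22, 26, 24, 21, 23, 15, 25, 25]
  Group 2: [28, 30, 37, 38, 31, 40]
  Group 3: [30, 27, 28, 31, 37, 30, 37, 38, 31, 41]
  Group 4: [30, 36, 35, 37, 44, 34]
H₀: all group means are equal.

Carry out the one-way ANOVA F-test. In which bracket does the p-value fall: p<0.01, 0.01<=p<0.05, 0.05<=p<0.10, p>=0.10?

Group means [20.92, 34.00, 33.00, 36.00], grand mean 29.441
SSB = Σnᵢ(x̄ᵢ−x̄)² = 1381.466; SSW = ΣΣ(x−x̄ᵢ)² = 624.917
MSB = 1381.466/3 = 460.4886; MSW = 624.917/30 = 20.8306
F = MSB/MSW = 22.1064
df = (3, 30)
p-value (upper-tail) = 0.00000
→ bracket: p<0.01

p-value bracket: p<0.01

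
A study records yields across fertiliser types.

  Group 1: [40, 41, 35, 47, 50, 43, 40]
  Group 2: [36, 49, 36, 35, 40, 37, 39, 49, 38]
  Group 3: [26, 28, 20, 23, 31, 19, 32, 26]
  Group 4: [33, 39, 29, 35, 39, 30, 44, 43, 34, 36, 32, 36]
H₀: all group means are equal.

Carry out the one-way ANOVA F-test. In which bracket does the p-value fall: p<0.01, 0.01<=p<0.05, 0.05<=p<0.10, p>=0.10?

p-value bracket: p<0.01

Group means [42.29, 39.89, 25.62, 35.83], grand mean 35.833
SSB = Σnᵢ(x̄ᵢ−x̄)² = 1273.141; SSW = ΣΣ(x−x̄ᵢ)² = 783.859
MSB = 1273.141/3 = 424.3803; MSW = 783.859/32 = 24.4956
F = MSB/MSW = 17.3248
df = (3, 32)
p-value (upper-tail) = 0.00000
→ bracket: p<0.01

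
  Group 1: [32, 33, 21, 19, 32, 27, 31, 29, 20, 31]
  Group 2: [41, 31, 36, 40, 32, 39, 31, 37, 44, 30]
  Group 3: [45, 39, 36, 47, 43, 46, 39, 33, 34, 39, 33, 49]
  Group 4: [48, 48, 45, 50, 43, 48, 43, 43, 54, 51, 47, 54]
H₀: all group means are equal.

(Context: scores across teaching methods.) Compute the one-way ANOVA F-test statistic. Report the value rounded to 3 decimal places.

test statistic = 31.101

Group means [27.50, 36.10, 40.25, 47.83], grand mean 38.477
SSB = Σnᵢ(x̄ᵢ−x̄)² = 2349.661; SSW = ΣΣ(x−x̄ᵢ)² = 1007.317
MSB = 2349.661/3 = 783.2202; MSW = 1007.317/40 = 25.1829
F = MSB/MSW = 31.1013
df = (3, 40)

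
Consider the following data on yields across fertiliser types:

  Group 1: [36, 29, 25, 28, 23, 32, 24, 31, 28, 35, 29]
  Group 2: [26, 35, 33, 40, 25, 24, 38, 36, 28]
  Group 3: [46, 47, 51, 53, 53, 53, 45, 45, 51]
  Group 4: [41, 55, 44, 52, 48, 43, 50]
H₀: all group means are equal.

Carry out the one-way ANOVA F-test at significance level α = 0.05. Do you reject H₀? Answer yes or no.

reject H₀: yes

Group means [29.09, 31.67, 49.33, 47.57], grand mean 38.389
SSB = Σnᵢ(x̄ᵢ−x̄)² = 3025.932; SSW = ΣΣ(x−x̄ᵢ)² = 724.623
MSB = 3025.932/3 = 1008.6441; MSW = 724.623/32 = 22.6445
F = MSB/MSW = 44.5426
df = (3, 32)
p-value (upper-tail) = 0.00000
At α=0.05: p < α → reject H₀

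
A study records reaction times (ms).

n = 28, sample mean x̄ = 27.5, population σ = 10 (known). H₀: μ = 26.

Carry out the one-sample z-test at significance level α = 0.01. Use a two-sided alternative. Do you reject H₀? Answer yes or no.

SE = σ/√n = 10/√28 = 1.8898
z = (x̄−μ₀)/SE = (27.5−26)/1.8898 = 0.7937
p-value (two-sided) = 0.42736
At α=0.01: p ≥ α → fail to reject H₀

reject H₀: no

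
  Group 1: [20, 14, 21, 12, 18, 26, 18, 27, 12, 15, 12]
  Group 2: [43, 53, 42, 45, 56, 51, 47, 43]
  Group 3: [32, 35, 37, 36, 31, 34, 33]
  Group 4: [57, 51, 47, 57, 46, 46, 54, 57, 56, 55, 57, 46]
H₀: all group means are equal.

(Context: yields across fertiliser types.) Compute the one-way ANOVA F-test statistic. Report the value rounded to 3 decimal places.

test statistic = 115.359

Group means [17.73, 47.50, 34.00, 52.42], grand mean 37.947
SSB = Σnᵢ(x̄ᵢ−x̄)² = 7848.796; SSW = ΣΣ(x−x̄ᵢ)² = 771.098
MSB = 7848.796/3 = 2616.2654; MSW = 771.098/34 = 22.6794
F = MSB/MSW = 115.3588
df = (3, 34)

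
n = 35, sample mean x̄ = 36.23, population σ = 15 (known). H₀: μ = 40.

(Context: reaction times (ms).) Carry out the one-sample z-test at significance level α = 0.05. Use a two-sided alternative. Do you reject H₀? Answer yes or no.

SE = σ/√n = 15/√35 = 2.5355
z = (x̄−μ₀)/SE = (36.23−40)/2.5355 = -1.4869
p-value (two-sided) = 0.13704
At α=0.05: p ≥ α → fail to reject H₀

reject H₀: no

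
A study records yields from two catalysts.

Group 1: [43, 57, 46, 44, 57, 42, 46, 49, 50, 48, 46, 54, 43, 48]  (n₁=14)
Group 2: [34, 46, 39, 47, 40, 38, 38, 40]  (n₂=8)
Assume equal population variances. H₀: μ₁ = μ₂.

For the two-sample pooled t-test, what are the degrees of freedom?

degrees of freedom = 20

df = n₁ + n₂ − 2 = 14 + 8 − 2 = 20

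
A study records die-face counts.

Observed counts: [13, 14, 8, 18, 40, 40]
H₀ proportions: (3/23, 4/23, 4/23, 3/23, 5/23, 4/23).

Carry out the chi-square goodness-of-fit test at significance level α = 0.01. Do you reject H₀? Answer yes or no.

n = 133; E_i = n·p_i = [17.35, 23.13, 23.13, 17.35, 28.91, 23.13]
χ² = (13−17.35)²/17.35 + (14−23.13)²/23.13 + (8−23.13)²/23.13 + (18−17.35)²/17.35 + (40−28.91)²/28.91 + (40−23.13)²/23.13 = 31.1704
df = 5
p-value (upper-tail) = 0.00001
At α=0.01: p < α → reject H₀

reject H₀: yes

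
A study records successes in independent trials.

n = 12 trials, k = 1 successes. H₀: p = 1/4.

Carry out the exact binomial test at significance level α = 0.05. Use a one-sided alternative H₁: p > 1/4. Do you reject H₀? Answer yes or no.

reject H₀: no

Exact binomial: n=12, k=1, p₀=1/4=0.2500
P(X≥1) from Σ C(n,i)·p₀^i·(1−p₀)^(n−i)
p-value (one-sided, H₁ greater) = 0.96832
At α=0.05: p ≥ α → fail to reject H₀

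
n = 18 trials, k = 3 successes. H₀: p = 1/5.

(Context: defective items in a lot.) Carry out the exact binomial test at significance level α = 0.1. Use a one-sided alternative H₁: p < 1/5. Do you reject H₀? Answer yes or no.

Exact binomial: n=18, k=3, p₀=1/5=0.2000
P(X≤3) from Σ C(n,i)·p₀^i·(1−p₀)^(n−i)
p-value (one-sided, H₁ less) = 0.50103
At α=0.1: p ≥ α → fail to reject H₀

reject H₀: no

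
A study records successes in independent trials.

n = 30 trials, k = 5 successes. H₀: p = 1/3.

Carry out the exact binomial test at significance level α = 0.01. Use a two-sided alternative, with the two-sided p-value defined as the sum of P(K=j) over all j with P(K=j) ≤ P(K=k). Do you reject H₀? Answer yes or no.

Exact binomial: n=30, k=5, p₀=1/3=0.3333
P(X=j) = C(n,j)·p₀^j·(1−p₀)^(n−j); p = Σ P(X=j) over j with P(X=j) ≤ P(X=5)
p-value (two-sided) = 0.05425
At α=0.01: p ≥ α → fail to reject H₀

reject H₀: no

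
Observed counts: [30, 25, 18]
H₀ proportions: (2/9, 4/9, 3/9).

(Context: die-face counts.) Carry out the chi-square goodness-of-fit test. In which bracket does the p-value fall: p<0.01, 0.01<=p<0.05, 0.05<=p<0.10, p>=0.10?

p-value bracket: p<0.01

n = 73; E_i = n·p_i = [16.22, 32.44, 24.33]
χ² = (30−16.22)²/16.22 + (25−32.44)²/32.44 + (18−24.33)²/24.33 = 15.0582
df = 2
p-value (upper-tail) = 0.00054
→ bracket: p<0.01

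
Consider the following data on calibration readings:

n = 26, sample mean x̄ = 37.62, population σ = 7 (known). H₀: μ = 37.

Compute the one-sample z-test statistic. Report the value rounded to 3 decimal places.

test statistic = 0.452

SE = σ/√n = 7/√26 = 1.3728
z = (x̄−μ₀)/SE = (37.62−37)/1.3728 = 0.4516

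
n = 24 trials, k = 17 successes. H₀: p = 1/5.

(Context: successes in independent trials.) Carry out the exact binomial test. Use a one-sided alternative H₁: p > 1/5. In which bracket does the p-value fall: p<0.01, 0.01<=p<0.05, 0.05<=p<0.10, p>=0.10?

Exact binomial: n=24, k=17, p₀=1/5=0.2000
P(X≥17) from Σ C(n,i)·p₀^i·(1−p₀)^(n−i)
p-value (one-sided, H₁ greater) = 0.00000
→ bracket: p<0.01

p-value bracket: p<0.01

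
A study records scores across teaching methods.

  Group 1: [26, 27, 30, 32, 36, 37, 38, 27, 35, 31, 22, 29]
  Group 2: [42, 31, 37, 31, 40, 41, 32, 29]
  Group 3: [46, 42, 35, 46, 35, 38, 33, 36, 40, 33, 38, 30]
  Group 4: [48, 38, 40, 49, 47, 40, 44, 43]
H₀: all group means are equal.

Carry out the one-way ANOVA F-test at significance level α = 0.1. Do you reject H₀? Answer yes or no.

reject H₀: yes

Group means [30.83, 35.38, 37.67, 43.62], grand mean 36.350
SSB = Σnᵢ(x̄ᵢ−x̄)² = 817.017; SSW = ΣΣ(x−x̄ᵢ)² = 860.083
MSB = 817.017/3 = 272.3389; MSW = 860.083/36 = 23.8912
F = MSB/MSW = 11.3991
df = (3, 36)
p-value (upper-tail) = 0.00002
At α=0.1: p < α → reject H₀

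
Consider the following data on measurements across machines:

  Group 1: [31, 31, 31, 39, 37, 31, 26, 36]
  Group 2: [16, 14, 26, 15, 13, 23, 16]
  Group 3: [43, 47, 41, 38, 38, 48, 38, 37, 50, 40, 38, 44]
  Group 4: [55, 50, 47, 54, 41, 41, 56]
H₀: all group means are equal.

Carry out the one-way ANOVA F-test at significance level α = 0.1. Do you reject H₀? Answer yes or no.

Group means [32.75, 17.57, 41.83, 49.14], grand mean 36.206
SSB = Σnᵢ(x̄ᵢ−x̄)² = 4077.821; SSW = ΣΣ(x−x̄ᵢ)² = 737.738
MSB = 4077.821/3 = 1359.2736; MSW = 737.738/30 = 24.5913
F = MSB/MSW = 55.2746
df = (3, 30)
p-value (upper-tail) = 0.00000
At α=0.1: p < α → reject H₀

reject H₀: yes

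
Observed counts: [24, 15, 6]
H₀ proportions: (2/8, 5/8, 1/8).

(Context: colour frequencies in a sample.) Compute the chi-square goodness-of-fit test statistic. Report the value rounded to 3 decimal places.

test statistic = 20.600

n = 45; E_i = n·p_i = [11.25, 28.12, 5.62]
χ² = (24−11.25)²/11.25 + (15−28.12)²/28.12 + (6−5.62)²/5.62 = 20.6000
df = 2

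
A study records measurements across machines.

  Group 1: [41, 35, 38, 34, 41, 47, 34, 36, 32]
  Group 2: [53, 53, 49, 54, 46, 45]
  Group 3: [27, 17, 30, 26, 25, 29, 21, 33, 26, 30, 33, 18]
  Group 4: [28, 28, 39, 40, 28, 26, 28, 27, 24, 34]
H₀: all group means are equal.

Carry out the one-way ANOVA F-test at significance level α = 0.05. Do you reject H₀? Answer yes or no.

Group means [37.56, 50.00, 26.25, 30.20], grand mean 33.919
SSB = Σnᵢ(x̄ᵢ−x̄)² = 2514.685; SSW = ΣΣ(x−x̄ᵢ)² = 838.072
MSB = 2514.685/3 = 838.2282; MSW = 838.072/33 = 25.3961
F = MSB/MSW = 33.0061
df = (3, 33)
p-value (upper-tail) = 0.00000
At α=0.05: p < α → reject H₀

reject H₀: yes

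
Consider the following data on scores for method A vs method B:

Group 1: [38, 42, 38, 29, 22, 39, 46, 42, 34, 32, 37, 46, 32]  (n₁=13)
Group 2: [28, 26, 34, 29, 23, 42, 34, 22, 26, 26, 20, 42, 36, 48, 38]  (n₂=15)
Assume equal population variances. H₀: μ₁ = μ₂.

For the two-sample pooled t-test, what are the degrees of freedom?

degrees of freedom = 26

df = n₁ + n₂ − 2 = 13 + 15 − 2 = 26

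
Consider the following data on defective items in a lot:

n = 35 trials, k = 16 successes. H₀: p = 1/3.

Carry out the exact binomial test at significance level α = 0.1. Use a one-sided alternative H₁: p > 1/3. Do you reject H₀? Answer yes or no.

reject H₀: yes

Exact binomial: n=35, k=16, p₀=1/3=0.3333
P(X≥16) from Σ C(n,i)·p₀^i·(1−p₀)^(n−i)
p-value (one-sided, H₁ greater) = 0.08674
At α=0.1: p < α → reject H₀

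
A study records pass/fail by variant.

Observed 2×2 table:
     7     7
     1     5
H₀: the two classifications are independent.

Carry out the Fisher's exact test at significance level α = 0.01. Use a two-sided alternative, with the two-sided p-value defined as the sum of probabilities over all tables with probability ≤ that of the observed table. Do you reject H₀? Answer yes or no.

Margins: r₁=14, r₂=6, c₁=8, c₂=12, n=20
p_obs = C(14,7)·C(6,1)/C(20,8); sum pmf over tables with pmf ≤ p_obs
p-value (two-sided) = 0.32456
At α=0.01: p ≥ α → fail to reject H₀

reject H₀: no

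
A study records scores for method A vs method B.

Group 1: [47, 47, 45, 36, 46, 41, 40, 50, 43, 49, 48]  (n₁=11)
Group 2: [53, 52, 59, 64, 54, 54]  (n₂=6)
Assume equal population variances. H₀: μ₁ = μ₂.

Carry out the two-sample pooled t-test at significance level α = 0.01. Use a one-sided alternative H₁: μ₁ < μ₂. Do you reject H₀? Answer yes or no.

reject H₀: yes

x̄₁=44.727, s₁=4.292, n₁=11
x̄₂=56.000, s₂=4.604, n₂=6
s_p² = [10·4.292² + 5·4.604²]/15 = 19.3455
SE = √(s_p²·(1/11+1/6)) = 2.2322
t = (44.727−56.000)/2.2322 = -5.0499
df = 15
p-value (one-sided, H₁ less) = 0.00007
At α=0.01: p < α → reject H₀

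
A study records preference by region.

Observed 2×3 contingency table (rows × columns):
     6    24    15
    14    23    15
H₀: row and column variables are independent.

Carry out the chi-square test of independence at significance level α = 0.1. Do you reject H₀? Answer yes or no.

reject H₀: no

Row totals [45, 52], col totals [20, 47, 30], n=97
χ² = (6−9.28)²/9.28 + (24−21.80)²/21.80 + (15−13.92)²/13.92 + (14−10.72)²/10.72 + (23−25.20)²/25.20 + (15−16.08)²/16.08 = 2.7303
df = 2
p-value (upper-tail) = 0.25534
At α=0.1: p ≥ α → fail to reject H₀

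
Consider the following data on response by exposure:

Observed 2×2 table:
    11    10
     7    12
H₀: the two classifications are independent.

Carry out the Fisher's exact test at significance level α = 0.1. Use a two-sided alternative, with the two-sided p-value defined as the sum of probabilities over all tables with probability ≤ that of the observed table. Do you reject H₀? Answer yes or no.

reject H₀: no

Margins: r₁=21, r₂=19, c₁=18, c₂=22, n=40
p_obs = C(21,11)·C(19,7)/C(40,18); sum pmf over tables with pmf ≤ p_obs
p-value (two-sided) = 0.35959
At α=0.1: p ≥ α → fail to reject H₀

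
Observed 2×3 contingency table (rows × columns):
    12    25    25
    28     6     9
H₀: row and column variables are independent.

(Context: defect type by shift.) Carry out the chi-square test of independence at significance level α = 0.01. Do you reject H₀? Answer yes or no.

reject H₀: yes

Row totals [62, 43], col totals [40, 31, 34], n=105
χ² = (12−23.62)²/23.62 + (25−18.30)²/18.30 + (25−20.08)²/20.08 + (28−16.38)²/16.38 + (6−12.70)²/12.70 + (9−13.92)²/13.92 = 22.8858
df = 2
p-value (upper-tail) = 0.00001
At α=0.01: p < α → reject H₀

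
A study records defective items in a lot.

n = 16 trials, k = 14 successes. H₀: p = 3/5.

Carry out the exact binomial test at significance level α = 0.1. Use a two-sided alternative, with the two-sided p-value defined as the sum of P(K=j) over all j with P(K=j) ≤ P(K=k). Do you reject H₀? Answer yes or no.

reject H₀: yes

Exact binomial: n=16, k=14, p₀=3/5=0.6000
P(X=j) = C(n,j)·p₀^j·(1−p₀)^(n−j); p = Σ P(X=j) over j with P(X=j) ≤ P(X=14)
p-value (two-sided) = 0.03748
At α=0.1: p < α → reject H₀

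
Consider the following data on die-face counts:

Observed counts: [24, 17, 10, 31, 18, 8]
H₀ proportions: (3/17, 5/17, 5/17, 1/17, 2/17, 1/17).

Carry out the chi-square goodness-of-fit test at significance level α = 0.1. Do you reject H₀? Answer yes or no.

reject H₀: yes

n = 108; E_i = n·p_i = [19.06, 31.76, 31.76, 6.35, 12.71, 6.35]
χ² = (24−19.06)²/19.06 + (17−31.76)²/31.76 + (10−31.76)²/31.76 + (31−6.35)²/6.35 + (18−12.71)²/12.71 + (8−6.35)²/6.35 = 121.3111
df = 5
p-value (upper-tail) = 0.00000
At α=0.1: p < α → reject H₀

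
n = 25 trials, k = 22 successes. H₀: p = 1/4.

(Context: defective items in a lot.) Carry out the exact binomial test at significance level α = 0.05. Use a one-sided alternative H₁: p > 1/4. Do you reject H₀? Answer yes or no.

reject H₀: yes

Exact binomial: n=25, k=22, p₀=1/4=0.2500
P(X≥22) from Σ C(n,i)·p₀^i·(1−p₀)^(n−i)
p-value (one-sided, H₁ greater) = 0.00000
At α=0.05: p < α → reject H₀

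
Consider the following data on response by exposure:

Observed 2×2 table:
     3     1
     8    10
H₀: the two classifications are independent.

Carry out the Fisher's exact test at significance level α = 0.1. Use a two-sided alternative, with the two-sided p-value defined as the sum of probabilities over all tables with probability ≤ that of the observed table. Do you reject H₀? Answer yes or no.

Margins: r₁=4, r₂=18, c₁=11, c₂=11, n=22
p_obs = C(4,3)·C(18,8)/C(22,11); sum pmf over tables with pmf ≤ p_obs
p-value (two-sided) = 0.58647
At α=0.1: p ≥ α → fail to reject H₀

reject H₀: no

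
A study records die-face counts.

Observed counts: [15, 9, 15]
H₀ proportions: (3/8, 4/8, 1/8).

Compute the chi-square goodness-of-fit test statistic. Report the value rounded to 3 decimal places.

test statistic = 26.692

n = 39; E_i = n·p_i = [14.62, 19.50, 4.88]
χ² = (15−14.62)²/14.62 + (9−19.50)²/19.50 + (15−4.88)²/4.88 = 26.6923
df = 2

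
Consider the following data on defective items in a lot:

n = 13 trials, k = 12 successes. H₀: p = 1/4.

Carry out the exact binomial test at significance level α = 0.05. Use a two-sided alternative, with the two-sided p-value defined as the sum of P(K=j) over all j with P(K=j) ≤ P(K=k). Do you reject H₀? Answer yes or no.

Exact binomial: n=13, k=12, p₀=1/4=0.2500
P(X=j) = C(n,j)·p₀^j·(1−p₀)^(n−j); p = Σ P(X=j) over j with P(X=j) ≤ P(X=12)
p-value (two-sided) = 0.00000
At α=0.05: p < α → reject H₀

reject H₀: yes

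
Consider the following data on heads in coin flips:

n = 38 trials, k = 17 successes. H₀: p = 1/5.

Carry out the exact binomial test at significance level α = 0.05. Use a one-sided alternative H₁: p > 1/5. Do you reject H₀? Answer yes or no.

reject H₀: yes

Exact binomial: n=38, k=17, p₀=1/5=0.2000
P(X≥17) from Σ C(n,i)·p₀^i·(1−p₀)^(n−i)
p-value (one-sided, H₁ greater) = 0.00048
At α=0.05: p < α → reject H₀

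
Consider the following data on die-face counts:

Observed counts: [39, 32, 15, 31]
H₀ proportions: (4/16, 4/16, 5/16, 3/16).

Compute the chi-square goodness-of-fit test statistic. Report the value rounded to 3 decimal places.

n = 117; E_i = n·p_i = [29.25, 29.25, 36.56, 21.94]
χ² = (39−29.25)²/29.25 + (32−29.25)²/29.25 + (15−36.56)²/36.56 + (31−21.94)²/21.94 = 19.9687
df = 3

test statistic = 19.969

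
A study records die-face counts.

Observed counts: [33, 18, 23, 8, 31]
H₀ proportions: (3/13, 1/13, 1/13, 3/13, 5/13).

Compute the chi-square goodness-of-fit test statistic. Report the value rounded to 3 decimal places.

test statistic = 51.460

n = 113; E_i = n·p_i = [26.08, 8.69, 8.69, 26.08, 43.46]
χ² = (33−26.08)²/26.08 + (18−8.69)²/8.69 + (23−8.69)²/8.69 + (8−26.08)²/26.08 + (31−43.46)²/43.46 = 51.4596
df = 4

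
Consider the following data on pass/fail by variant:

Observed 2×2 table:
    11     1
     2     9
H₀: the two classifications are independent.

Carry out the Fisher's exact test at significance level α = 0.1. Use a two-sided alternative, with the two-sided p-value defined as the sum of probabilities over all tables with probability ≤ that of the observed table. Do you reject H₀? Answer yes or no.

reject H₀: yes

Margins: r₁=12, r₂=11, c₁=13, c₂=10, n=23
p_obs = C(12,11)·C(11,2)/C(23,13); sum pmf over tables with pmf ≤ p_obs
p-value (two-sided) = 0.00064
At α=0.1: p < α → reject H₀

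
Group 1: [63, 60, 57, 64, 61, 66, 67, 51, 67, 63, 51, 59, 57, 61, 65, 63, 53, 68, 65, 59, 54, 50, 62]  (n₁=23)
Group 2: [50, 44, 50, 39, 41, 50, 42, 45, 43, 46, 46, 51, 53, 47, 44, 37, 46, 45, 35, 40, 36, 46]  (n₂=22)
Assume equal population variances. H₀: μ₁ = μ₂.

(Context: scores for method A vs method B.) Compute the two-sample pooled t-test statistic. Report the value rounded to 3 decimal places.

x̄₁=60.261, s₁=5.487, n₁=23
x̄₂=44.364, s₂=4.933, n₂=22
s_p² = [22·5.487² + 21·4.933²]/43 = 27.2913
SE = √(s_p²·(1/23+1/22)) = 1.5579
t = (60.261−44.364)/1.5579 = 10.2042
df = 43

test statistic = 10.204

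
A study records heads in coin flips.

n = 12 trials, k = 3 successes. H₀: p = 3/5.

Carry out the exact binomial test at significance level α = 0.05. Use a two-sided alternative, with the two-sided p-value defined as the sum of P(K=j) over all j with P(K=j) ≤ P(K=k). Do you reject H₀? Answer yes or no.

Exact binomial: n=12, k=3, p₀=3/5=0.6000
P(X=j) = C(n,j)·p₀^j·(1−p₀)^(n−j); p = Σ P(X=j) over j with P(X=j) ≤ P(X=3)
p-value (two-sided) = 0.01744
At α=0.05: p < α → reject H₀

reject H₀: yes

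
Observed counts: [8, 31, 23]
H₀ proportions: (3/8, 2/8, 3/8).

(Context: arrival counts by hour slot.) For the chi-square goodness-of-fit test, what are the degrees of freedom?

degrees of freedom = 2

df = k − 1 = 3 − 1 = 2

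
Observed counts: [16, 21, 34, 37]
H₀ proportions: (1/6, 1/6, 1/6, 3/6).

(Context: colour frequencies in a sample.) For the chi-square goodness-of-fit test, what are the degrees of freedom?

df = k − 1 = 4 − 1 = 3

degrees of freedom = 3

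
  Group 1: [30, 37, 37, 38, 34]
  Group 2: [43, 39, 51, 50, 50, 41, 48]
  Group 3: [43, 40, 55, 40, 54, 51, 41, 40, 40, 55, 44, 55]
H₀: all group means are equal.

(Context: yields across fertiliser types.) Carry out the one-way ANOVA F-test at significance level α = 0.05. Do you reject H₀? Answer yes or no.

Group means [35.20, 46.00, 46.50], grand mean 44.000
SSB = Σnᵢ(x̄ᵢ−x̄)² = 490.200; SSW = ΣΣ(x−x̄ᵢ)² = 697.800
MSB = 490.200/2 = 245.1000; MSW = 697.800/21 = 33.2286
F = MSB/MSW = 7.3762
df = (2, 21)
p-value (upper-tail) = 0.00375
At α=0.05: p < α → reject H₀

reject H₀: yes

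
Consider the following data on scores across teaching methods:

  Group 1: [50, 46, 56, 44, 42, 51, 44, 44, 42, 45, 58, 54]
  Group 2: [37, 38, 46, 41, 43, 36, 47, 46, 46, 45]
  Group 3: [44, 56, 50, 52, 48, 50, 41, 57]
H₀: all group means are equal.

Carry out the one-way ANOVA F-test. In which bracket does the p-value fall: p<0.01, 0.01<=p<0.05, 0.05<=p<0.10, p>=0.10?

Group means [48.00, 42.50, 49.75], grand mean 46.633
SSB = Σnᵢ(x̄ᵢ−x̄)² = 270.967; SSW = ΣΣ(x−x̄ᵢ)² = 714.000
MSB = 270.967/2 = 135.4833; MSW = 714.000/27 = 26.4444
F = MSB/MSW = 5.1233
df = (2, 27)
p-value (upper-tail) = 0.01299
→ bracket: 0.01<=p<0.05

p-value bracket: 0.01<=p<0.05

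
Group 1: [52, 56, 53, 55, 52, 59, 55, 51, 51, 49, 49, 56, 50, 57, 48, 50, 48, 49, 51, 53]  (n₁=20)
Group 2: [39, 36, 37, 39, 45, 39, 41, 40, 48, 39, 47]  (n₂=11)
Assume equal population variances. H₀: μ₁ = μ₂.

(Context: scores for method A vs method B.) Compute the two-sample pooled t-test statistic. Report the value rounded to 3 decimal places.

test statistic = 8.608

x̄₁=52.200, s₁=3.205, n₁=20
x̄₂=40.909, s₂=3.986, n₂=11
s_p² = [19·3.205² + 10·3.986²]/29 = 12.2107
SE = √(s_p²·(1/20+1/11)) = 1.3117
t = (52.200−40.909)/1.3117 = 8.6078
df = 29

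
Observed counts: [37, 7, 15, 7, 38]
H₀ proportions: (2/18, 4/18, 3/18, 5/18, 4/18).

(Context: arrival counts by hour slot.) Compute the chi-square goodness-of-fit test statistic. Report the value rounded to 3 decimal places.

test statistic = 93.749

n = 104; E_i = n·p_i = [11.56, 23.11, 17.33, 28.89, 23.11]
χ² = (37−11.56)²/11.56 + (7−23.11)²/23.11 + (15−17.33)²/17.33 + (7−28.89)²/28.89 + (38−23.11)²/23.11 = 93.7490
df = 4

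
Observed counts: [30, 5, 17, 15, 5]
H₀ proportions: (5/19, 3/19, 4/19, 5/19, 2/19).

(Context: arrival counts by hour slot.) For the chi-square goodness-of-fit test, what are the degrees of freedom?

df = k − 1 = 5 − 1 = 4

degrees of freedom = 4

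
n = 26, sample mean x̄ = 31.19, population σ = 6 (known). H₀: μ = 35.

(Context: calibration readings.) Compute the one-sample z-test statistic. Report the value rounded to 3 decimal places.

SE = σ/√n = 6/√26 = 1.1767
z = (x̄−μ₀)/SE = (31.19−35)/1.1767 = -3.2379

test statistic = -3.238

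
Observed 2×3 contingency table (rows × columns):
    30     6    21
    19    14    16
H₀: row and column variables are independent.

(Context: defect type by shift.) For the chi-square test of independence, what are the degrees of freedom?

df = (r−1)(c−1) = (2−1)·(3−1) = 2

degrees of freedom = 2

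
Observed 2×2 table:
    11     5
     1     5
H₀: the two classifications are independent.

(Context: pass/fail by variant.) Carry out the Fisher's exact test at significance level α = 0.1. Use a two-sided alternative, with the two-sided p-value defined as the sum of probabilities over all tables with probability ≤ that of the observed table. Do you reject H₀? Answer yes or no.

Margins: r₁=16, r₂=6, c₁=12, c₂=10, n=22
p_obs = C(16,11)·C(6,1)/C(22,12); sum pmf over tables with pmf ≤ p_obs
p-value (two-sided) = 0.05573
At α=0.1: p < α → reject H₀

reject H₀: yes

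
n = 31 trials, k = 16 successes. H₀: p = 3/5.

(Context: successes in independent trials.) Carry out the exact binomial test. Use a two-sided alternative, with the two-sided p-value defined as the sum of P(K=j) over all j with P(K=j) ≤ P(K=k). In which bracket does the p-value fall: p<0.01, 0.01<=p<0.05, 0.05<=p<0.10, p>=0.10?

Exact binomial: n=31, k=16, p₀=3/5=0.6000
P(X=j) = C(n,j)·p₀^j·(1−p₀)^(n−j); p = Σ P(X=j) over j with P(X=j) ≤ P(X=16)
p-value (two-sided) = 0.36280
→ bracket: p>=0.10

p-value bracket: p>=0.10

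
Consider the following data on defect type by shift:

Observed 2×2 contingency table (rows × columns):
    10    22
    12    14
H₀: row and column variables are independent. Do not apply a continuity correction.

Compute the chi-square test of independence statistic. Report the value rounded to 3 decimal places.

test statistic = 1.353

Row totals [32, 26], col totals [22, 36], n=58
χ² = (10−12.14)²/12.14 + (22−19.86)²/19.86 + (12−9.86)²/9.86 + (14−16.14)²/16.14 = 1.3534
df = 1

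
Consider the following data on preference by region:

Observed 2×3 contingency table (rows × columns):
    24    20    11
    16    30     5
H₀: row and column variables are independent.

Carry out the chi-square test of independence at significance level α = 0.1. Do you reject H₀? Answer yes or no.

reject H₀: yes

Row totals [55, 51], col totals [40, 50, 16], n=106
χ² = (24−20.75)²/20.75 + (20−25.94)²/25.94 + (11−8.30)²/8.30 + (16−19.25)²/19.25 + (30−24.06)²/24.06 + (5−7.70)²/7.70 = 5.7072
df = 2
p-value (upper-tail) = 0.05764
At α=0.1: p < α → reject H₀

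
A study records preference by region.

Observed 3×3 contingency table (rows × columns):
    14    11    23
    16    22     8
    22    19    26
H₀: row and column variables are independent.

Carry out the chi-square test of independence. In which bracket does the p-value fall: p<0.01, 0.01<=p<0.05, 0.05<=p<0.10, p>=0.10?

Row totals [48, 46, 67], col totals [52, 52, 57], n=161
χ² = (14−15.50)²/15.50 + (11−15.50)²/15.50 + (23−16.99)²/16.99 + (16−14.86)²/14.86 + (22−14.86)²/14.86 + (8−16.29)²/16.29 + (22−21.64)²/21.64 + (19−21.64)²/21.64 + (26−23.72)²/23.72 = 11.8611
df = 4
p-value (upper-tail) = 0.01841
→ bracket: 0.01<=p<0.05

p-value bracket: 0.01<=p<0.05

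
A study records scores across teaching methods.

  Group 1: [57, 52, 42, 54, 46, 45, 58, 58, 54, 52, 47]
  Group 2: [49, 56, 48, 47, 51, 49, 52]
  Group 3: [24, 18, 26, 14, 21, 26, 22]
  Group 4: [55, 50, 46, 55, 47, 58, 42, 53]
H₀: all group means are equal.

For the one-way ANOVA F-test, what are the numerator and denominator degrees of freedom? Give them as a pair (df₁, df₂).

k = 4 groups, N = 33 total
df = (k−1, N−k) = (4−1, 33−4) = (3, 29)

degrees of freedom = [3, 29]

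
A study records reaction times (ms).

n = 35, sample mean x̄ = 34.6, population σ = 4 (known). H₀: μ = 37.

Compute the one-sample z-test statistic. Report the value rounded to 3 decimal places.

SE = σ/√n = 4/√35 = 0.6761
z = (x̄−μ₀)/SE = (34.6−37)/0.6761 = -3.5496

test statistic = -3.550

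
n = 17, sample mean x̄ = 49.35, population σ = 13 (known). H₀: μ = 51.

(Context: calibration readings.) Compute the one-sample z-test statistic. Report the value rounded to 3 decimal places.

SE = σ/√n = 13/√17 = 3.1530
z = (x̄−μ₀)/SE = (49.35−51)/3.1530 = -0.5233

test statistic = -0.523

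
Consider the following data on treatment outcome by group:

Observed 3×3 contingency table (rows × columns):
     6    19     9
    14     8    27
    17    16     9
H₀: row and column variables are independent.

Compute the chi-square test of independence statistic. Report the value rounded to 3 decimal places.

test statistic = 21.019

Row totals [34, 49, 42], col totals [37, 43, 45], n=125
χ² = (6−10.06)²/10.06 + (19−11.70)²/11.70 + (9−12.24)²/12.24 + (14−14.50)²/14.50 + (8−16.86)²/16.86 + (27−17.64)²/17.64 + (17−12.43)²/12.43 + (16−14.45)²/14.45 + (9−15.12)²/15.12 = 21.0192
df = 4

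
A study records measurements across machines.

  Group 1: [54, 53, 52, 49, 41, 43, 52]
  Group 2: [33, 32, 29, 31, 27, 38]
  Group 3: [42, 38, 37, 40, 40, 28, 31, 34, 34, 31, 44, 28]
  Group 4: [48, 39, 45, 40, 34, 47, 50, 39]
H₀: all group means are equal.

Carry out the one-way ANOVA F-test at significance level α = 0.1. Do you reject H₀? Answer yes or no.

Group means [49.14, 31.67, 35.58, 42.75], grand mean 39.485
SSB = Σnᵢ(x̄ᵢ−x̄)² = 1287.635; SSW = ΣΣ(x−x̄ᵢ)² = 766.607
MSB = 1287.635/3 = 429.2118; MSW = 766.607/29 = 26.4347
F = MSB/MSW = 16.2367
df = (3, 29)
p-value (upper-tail) = 0.00000
At α=0.1: p < α → reject H₀

reject H₀: yes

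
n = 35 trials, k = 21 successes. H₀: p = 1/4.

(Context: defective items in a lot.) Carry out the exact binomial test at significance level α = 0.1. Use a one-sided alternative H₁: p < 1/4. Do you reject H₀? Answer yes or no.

Exact binomial: n=35, k=21, p₀=1/4=0.2500
P(X≤21) from Σ C(n,i)·p₀^i·(1−p₀)^(n−i)
p-value (one-sided, H₁ less) = 1.00000
At α=0.1: p ≥ α → fail to reject H₀

reject H₀: no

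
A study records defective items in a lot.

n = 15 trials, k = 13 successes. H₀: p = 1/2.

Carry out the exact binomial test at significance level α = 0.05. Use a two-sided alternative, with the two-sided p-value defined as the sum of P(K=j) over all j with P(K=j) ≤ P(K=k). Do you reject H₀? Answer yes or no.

reject H₀: yes

Exact binomial: n=15, k=13, p₀=1/2=0.5000
P(X=j) = C(n,j)·p₀^j·(1−p₀)^(n−j); p = Σ P(X=j) over j with P(X=j) ≤ P(X=13)
p-value (two-sided) = 0.00739
At α=0.05: p < α → reject H₀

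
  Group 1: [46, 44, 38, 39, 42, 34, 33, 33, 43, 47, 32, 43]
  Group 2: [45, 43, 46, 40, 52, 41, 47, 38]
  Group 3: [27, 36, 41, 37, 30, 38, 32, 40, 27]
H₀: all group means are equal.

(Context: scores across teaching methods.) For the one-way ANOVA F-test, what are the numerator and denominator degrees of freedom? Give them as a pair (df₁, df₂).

degrees of freedom = [2, 26]

k = 3 groups, N = 29 total
df = (k−1, N−k) = (3−1, 29−3) = (2, 26)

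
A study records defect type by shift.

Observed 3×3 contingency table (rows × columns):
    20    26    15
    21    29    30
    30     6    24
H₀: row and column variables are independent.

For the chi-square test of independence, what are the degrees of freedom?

degrees of freedom = 4

df = (r−1)(c−1) = (3−1)·(3−1) = 4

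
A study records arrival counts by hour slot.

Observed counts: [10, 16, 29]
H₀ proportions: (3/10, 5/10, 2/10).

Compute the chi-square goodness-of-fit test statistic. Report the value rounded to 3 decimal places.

n = 55; E_i = n·p_i = [16.50, 27.50, 11.00]
χ² = (10−16.50)²/16.50 + (16−27.50)²/27.50 + (29−11.00)²/11.00 = 36.8242
df = 2

test statistic = 36.824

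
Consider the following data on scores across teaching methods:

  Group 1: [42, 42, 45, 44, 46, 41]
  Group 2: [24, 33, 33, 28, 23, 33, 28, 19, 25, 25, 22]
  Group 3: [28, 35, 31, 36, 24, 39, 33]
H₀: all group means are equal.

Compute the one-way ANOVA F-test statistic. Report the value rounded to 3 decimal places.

Group means [43.33, 26.64, 32.29], grand mean 32.458
SSB = Σnᵢ(x̄ᵢ−x̄)² = 1082.651; SSW = ΣΣ(x−x̄ᵢ)² = 405.307
MSB = 1082.651/2 = 541.3255; MSW = 405.307/21 = 19.3004
F = MSB/MSW = 28.0474
df = (2, 21)

test statistic = 28.047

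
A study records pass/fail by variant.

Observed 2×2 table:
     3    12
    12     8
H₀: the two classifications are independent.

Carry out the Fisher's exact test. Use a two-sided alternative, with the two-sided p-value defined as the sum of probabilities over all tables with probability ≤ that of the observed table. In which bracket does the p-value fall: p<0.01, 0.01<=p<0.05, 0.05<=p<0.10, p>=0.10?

p-value bracket: 0.01<=p<0.05

Margins: r₁=15, r₂=20, c₁=15, c₂=20, n=35
p_obs = C(15,3)·C(20,12)/C(35,15); sum pmf over tables with pmf ≤ p_obs
p-value (two-sided) = 0.03687
→ bracket: 0.01<=p<0.05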